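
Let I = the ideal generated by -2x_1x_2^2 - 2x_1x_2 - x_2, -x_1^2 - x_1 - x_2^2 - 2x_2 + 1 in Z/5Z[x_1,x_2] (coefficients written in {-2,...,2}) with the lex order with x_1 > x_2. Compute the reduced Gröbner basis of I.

f_1 = -2x_1x_2^2 - 2x_1x_2 - x_2, LT = x_1x_2^2.
f_2 = -x_1^2 - x_1 - x_2^2 - 2x_2 + 1, LT = x_1^2.

S(f_1,f_2): lcm = x_1^2x_2^2. S = x_1^2x_2 - x_1x_2^2 - 2x_1x_2 - x_2^4 - 2x_2^3 + x_2^2.
  leading term x_1^2x_2: subtract (-x_2)·f_2 from x_1^2x_2 - x_1x_2^2 - 2x_1x_2 - x_2^4 - 2x_2^3 + x_2^2 → -x_1x_2^2 + 2x_1x_2 - x_2^4 + 2x_2^3 - x_2^2 + x_2
  leading term x_1x_2^2: subtract (-2)·f_1 from -x_1x_2^2 + 2x_1x_2 - x_2^4 + 2x_2^3 - x_2^2 + x_2 → -2x_1x_2 - x_2^4 + 2x_2^3 - x_2^2 - x_2
  leading term x_1x_2: no divisor's leading term divides it; move -2x_1x_2 to the remainder.
  leading term x_2^4: no divisor's leading term divides it; move -x_2^4 to the remainder.
  leading term x_2^3: no divisor's leading term divides it; move 2x_2^3 to the remainder.
  leading term x_2^2: no divisor's leading term divides it; move -x_2^2 to the remainder.
  leading term x_2: no divisor's leading term divides it; move -x_2 to the remainder.
  remainder -2x_1x_2 - x_2^4 + 2x_2^3 - x_2^2 - x_2 ≠ 0; add g_3 = -2x_1x_2 - x_2^4 + 2x_2^3 - x_2^2 - x_2 to the basis.

S(f_1,g_3): lcm = x_1x_2^2. S = x_1x_2 + 2x_2^5 + x_2^4 + 2x_2^3 + 2x_2^2 - 2x_2.
  leading term x_1x_2: subtract (2)·g_3 from x_1x_2 + 2x_2^5 + x_2^4 + 2x_2^3 + 2x_2^2 - 2x_2 → 2x_2^5 - 2x_2^4 - 2x_2^3 - x_2^2
  leading term x_2^5: no divisor's leading term divides it; move 2x_2^5 to the remainder.
  leading term x_2^4: no divisor's leading term divides it; move -2x_2^4 to the remainder.
  leading term x_2^3: no divisor's leading term divides it; move -2x_2^3 to the remainder.
  leading term x_2^2: no divisor's leading term divides it; move -x_2^2 to the remainder.
  remainder 2x_2^5 - 2x_2^4 - 2x_2^3 - x_2^2 ≠ 0; add g_4 = 2x_2^5 - 2x_2^4 - 2x_2^3 - x_2^2 to the basis.

The other S-polynomials (S(f_2,g_3), S(f_1,g_4), S(f_2,g_4), S(g_3,g_4)) all reduce to 0 modulo the current basis, so we have a Gröbner basis.
Inter-reduce: drop elements whose leading term is divisible by another's, tail-reduce, and make monic.

G = {x_1^2 + x_1 + x_2^2 + 2x_2 - 1, x_1x_2 - 2x_2^4 - x_2^3 - 2x_2^2 - 2x_2, x_2^5 - x_2^4 - x_2^3 + 2x_2^2}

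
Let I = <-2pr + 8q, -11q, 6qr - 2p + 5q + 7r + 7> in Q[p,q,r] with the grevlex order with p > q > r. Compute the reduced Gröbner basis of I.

G = {r^2 + r, p - 7/2r - 7/2, q}

f_1 = -2pr + 8q, LT = pr.
f_2 = -11q, LT = q.
f_3 = 6qr - 2p + 5q + 7r + 7, LT = qr.

S(f_1,f_3): lcm = pqr. S = 1/3p^2 - 5/6pq - 4q^2 - 7/6pr - 7/6p.
  leading term p^2: no divisor's leading term divides it; move 1/3p^2 to the remainder.
  leading term pq: subtract (5/66p)·f_2 from -5/6pq - 4q^2 - 7/6pr - 7/6p → -4q^2 - 7/6pr - 7/6p
  leading term q^2: subtract (4/11q)·f_2 from -4q^2 - 7/6pr - 7/6p → -7/6pr - 7/6p
  leading term pr: subtract (7/12)·f_1 from -7/6pr - 7/6p → -7/6p - 14/3q
  leading term p: no divisor's leading term divides it; move -7/6p to the remainder.
  leading term q: subtract (14/33)·f_2 from -14/3q → 0
  remainder 1/3p^2 - 7/6p ≠ 0; add g_4 = 1/3p^2 - 7/6p to the basis.

S(f_2,f_3): lcm = qr. S = 1/3p - 5/6q - 7/6r - 7/6.
  leading term p: no divisor's leading term divides it; move 1/3p to the remainder.
  leading term q: subtract (5/66)·f_2 from -5/6q - 7/6r - 7/6 → -7/6r - 7/6
  leading term r: no divisor's leading term divides it; move -7/6r to the remainder.
  leading term 1: no divisor's leading term divides it; move -7/6 to the remainder.
  remainder 1/3p - 7/6r - 7/6 ≠ 0; add g_5 = 1/3p - 7/6r - 7/6 to the basis.

S(f_1,g_5): lcm = pr. S = 7/2r^2 - 4q + 7/2r.
  leading term r^2: no divisor's leading term divides it; move 7/2r^2 to the remainder.
  leading term q: subtract (4/11)·f_2 from -4q + 7/2r → 7/2r
  leading term r: no divisor's leading term divides it; move 7/2r to the remainder.
  remainder 7/2r^2 + 7/2r ≠ 0; add g_6 = 7/2r^2 + 7/2r to the basis.

The other S-polynomials (S(f_1,f_2), S(f_1,g_4), S(f_2,g_4), S(f_3,g_4), S(f_2,g_5), S(f_3,g_5), S(g_4,g_5), S(f_1,g_6), S(f_2,g_6), S(f_3,g_6), S(g_4,g_6), S(g_5,g_6)) all reduce to 0 modulo the current basis, so we have a Gröbner basis.
Inter-reduce: drop elements whose leading term is divisible by another's, tail-reduce, and make monic.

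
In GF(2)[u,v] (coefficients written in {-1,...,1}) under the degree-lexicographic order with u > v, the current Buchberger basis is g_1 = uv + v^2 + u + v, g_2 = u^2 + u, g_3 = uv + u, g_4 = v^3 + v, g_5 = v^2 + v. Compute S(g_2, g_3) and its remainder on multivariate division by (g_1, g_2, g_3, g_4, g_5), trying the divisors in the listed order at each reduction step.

lcm(LM(g_2), LM(g_3)) = u^2v.
S = (lcm/LT(g_2))·g_2 − (lcm/LT(g_3))·g_3 = u^2 + uv.
Reduce S modulo (g_1, g_2, g_3, g_4, g_5) in that order:
  leading term u^2: subtract (1)·g_2 from u^2 + uv → uv + u
  leading term uv: subtract (1)·g_1 from uv + u → v^2 + v
  leading term v^2: subtract (1)·g_5 from v^2 + v → 0
The remainder is 0, so this S-polynomial contributes no new basis element.
An S-polynomial is built so that the two leading terms cancel; whether anything survives reduction is exactly the Gröbner-basis criterion.

S(g_2, g_3) = u^2 + uv; remainder on division = 0.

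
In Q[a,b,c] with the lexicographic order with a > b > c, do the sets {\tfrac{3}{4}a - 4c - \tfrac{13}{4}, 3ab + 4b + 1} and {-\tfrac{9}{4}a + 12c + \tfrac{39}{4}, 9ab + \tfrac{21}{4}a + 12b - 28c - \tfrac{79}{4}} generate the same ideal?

Yes, the ideals are equal.

Since reduced Gröbner bases are canonical representatives of ideals under a given ordering, it suffices to compute and compare them.
Buchberger on the first generating set:
f_1 = \tfrac{3}{4}a - 4c - \tfrac{13}{4}, LT = a.
f_2 = 3ab + 4b + 1, LT = ab.

S(f_1,f_2): lcm = ab. S = -\tfrac{16}{3}bc - \tfrac{17}{3}b - \tfrac{1}{3}.
  leading term bc: no divisor's leading term divides it; move -\tfrac{16}{3}bc to the remainder.
  leading term b: no divisor's leading term divides it; move -\tfrac{17}{3}b to the remainder.
  leading term 1: no divisor's leading term divides it; move -\tfrac{1}{3} to the remainder.
  remainder -\tfrac{16}{3}bc - \tfrac{17}{3}b - \tfrac{1}{3} ≠ 0; add g_3 = -\tfrac{16}{3}bc - \tfrac{17}{3}b - \tfrac{1}{3} to the basis.

The other S-polynomials (S(f_1,g_3), S(f_2,g_3)) all reduce to 0 modulo the current basis, so we have a Gröbner basis.
Inter-reduce: drop elements whose leading term is divisible by another's, tail-reduce, and make monic.
Reduced Gröbner basis: {a - \tfrac{16}{3}c - \tfrac{13}{3}, bc + \tfrac{17}{16}b + \tfrac{1}{16}}.

Buchberger on the second generating set:
h_1 = -\tfrac{9}{4}a + 12c + \tfrac{39}{4}, LT = a.
h_2 = 9ab + \tfrac{21}{4}a + 12b - 28c - \tfrac{79}{4}, LT = ab.

S(h_1,h_2): lcm = ab. S = -\tfrac{7}{12}a - \tfrac{16}{3}bc - \tfrac{17}{3}b + \tfrac{28}{9}c + \tfrac{79}{36}.
  leading term a: subtract (\tfrac{7}{27})·h_1 from -\tfrac{7}{12}a - \tfrac{16}{3}bc - \tfrac{17}{3}b + \tfrac{28}{9}c + \tfrac{79}{36} → -\tfrac{16}{3}bc - \tfrac{17}{3}b - \tfrac{1}{3}
  leading term bc: no divisor's leading term divides it; move -\tfrac{16}{3}bc to the remainder.
  leading term b: no divisor's leading term divides it; move -\tfrac{17}{3}b to the remainder.
  leading term 1: no divisor's leading term divides it; move -\tfrac{1}{3} to the remainder.
  remainder -\tfrac{16}{3}bc - \tfrac{17}{3}b - \tfrac{1}{3} ≠ 0; add k_3 = -\tfrac{16}{3}bc - \tfrac{17}{3}b - \tfrac{1}{3} to the basis.

The other S-polynomials (S(h_1,k_3), S(h_2,k_3)) all reduce to 0 modulo the current basis, so we have a Gröbner basis.
Inter-reduce: drop elements whose leading term is divisible by another's, tail-reduce, and make monic.
Reduced Gröbner basis: {a - \tfrac{16}{3}c - \tfrac{13}{3}, bc + \tfrac{17}{16}b + \tfrac{1}{16}}.

Same reduced basis, so the two generating sets span the same ideal.
The choice of monomial ordering does not affect the verdict — as long as both bases are computed under the same ordering, their equality decides ideal equality.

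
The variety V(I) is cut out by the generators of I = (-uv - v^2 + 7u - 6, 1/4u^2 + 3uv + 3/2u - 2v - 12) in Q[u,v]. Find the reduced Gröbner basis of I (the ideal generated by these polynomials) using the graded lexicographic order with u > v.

Buchberger's algorithm terminates because the ascending chain of leading-term ideals stabilizes.

f_1 = -uv - v^2 + 7u - 6, LT = uv.
f_2 = 1/4u^2 + 3uv + 3/2u - 2v - 12, LT = u^2.

S(f_1,f_2): lcm = u^2v. S = -11uv^2 - 7u^2 - 6uv + 8v^2 + 6u + 48v.
  reduce S modulo (f_1, f_2):
  remainder 11v^3 + 7v^2 + 55u + 58v - 342 ≠ 0; add g_3 = 11v^3 + 7v^2 + 55u + 58v - 342 to the basis.

The other S-polynomials (S(f_1,g_3), S(f_2,g_3)) all reduce to 0 modulo the current basis, so we have a Gröbner basis.

G = {v^3 + 7/11v^2 + 5u + 58/11v - 342/11, u^2 - 12v^2 + 90u - 8v - 120, uv + v^2 - 7u + 6}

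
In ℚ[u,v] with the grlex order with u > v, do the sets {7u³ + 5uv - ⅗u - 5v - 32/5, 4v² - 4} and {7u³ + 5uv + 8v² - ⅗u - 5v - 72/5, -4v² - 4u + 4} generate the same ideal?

No, the ideals differ.

Since reduced Gröbner bases are canonical representatives of ideals under a given ordering, it suffices to compute and compare them.
Buchberger on the first generating set:
f_1 = 7u³ + 5uv - ⅗u - 5v - 32/5, LT = u³.
f_2 = 4v² - 4, LT = v².

The S-polynomials (S(f_1,f_2)) all reduce to 0 modulo the current basis, so we have a Gröbner basis.
Inter-reduce: drop elements whose leading term is divisible by another's, tail-reduce, and make monic.
Reduced Gröbner basis: {u³ + 5/7uv - 3/35u - 5/7v - 32/35, v² - 1}.

Buchberger on the second generating set:
h_1 = 7u³ + 5uv + 8v² - ⅗u - 5v - 72/5, LT = u³.
h_2 = -4v² - 4u + 4, LT = v².

The S-polynomials (S(h_1,h_2)) all reduce to 0 modulo the current basis, so we have a Gröbner basis.
Inter-reduce: drop elements whose leading term is divisible by another's, tail-reduce, and make monic.
Reduced Gröbner basis: {u³ + 5/7uv - 43/35u - 5/7v - 32/35, v² + u - 1}.

The bases are distinct; the ideals are different.
The choice of monomial ordering does not affect the verdict — as long as both bases are computed under the same ordering, their equality decides ideal equality.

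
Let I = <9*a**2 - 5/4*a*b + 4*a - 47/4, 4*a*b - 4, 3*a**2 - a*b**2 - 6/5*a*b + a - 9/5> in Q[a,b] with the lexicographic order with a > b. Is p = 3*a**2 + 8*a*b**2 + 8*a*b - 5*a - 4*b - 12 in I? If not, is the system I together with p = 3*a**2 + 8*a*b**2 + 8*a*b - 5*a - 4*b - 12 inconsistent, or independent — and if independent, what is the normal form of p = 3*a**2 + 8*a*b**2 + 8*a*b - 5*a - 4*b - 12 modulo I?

First compute the reduced Gröbner basis of I by Buchberger's algorithm.
f_1 = 9*a**2 - 5/4*a*b + 4*a - 47/4, LT = a**2.
f_2 = 4*a*b - 4, LT = a*b.
f_3 = 3*a**2 - a*b**2 - 6/5*a*b + a - 9/5, LT = a**2.

S(f_1,f_2): lcm = a**2*b. S = -5/36*a*b**2 + 4/9*a*b + a - 47/36*b.
  reduce S modulo (f_1, f_2, f_3):
  remainder a - 13/9*b + 4/9 ≠ 0; add h_4 = a - 13/9*b + 4/9 to the basis.

S(f_1,f_3): lcm = a**2. S = 1/3*a*b**2 + 47/180*a*b + 1/9*a - 127/180.
  reduce S modulo (f_1, f_2, f_3, h_4):
  remainder 40/81*b - 40/81 ≠ 0; add h_5 = 40/81*b - 40/81 to the basis.

The other S-polynomials (S(f_2,f_3), S(f_1,h_4), S(f_2,h_4), S(f_3,h_4), S(f_1,h_5), S(f_2,h_5), S(f_3,h_5), S(h_4,h_5)) all reduce to 0 modulo the current basis, so we have a Gröbner basis.
Inter-reduce: drop elements whose leading term is divisible by another's, tail-reduce, and make monic.
Reduced Gröbner basis: {a - 1, b - 1}.
Label its elements g_1 = a - 1, g_2 = b - 1.

Reduce p = 3*a**2 + 8*a*b**2 + 8*a*b - 5*a - 4*b - 12 modulo G:
  leading term a**2: subtract (3*a)·g_1 from 3*a**2 + 8*a*b**2 + 8*a*b - 5*a - 4*b - 12 → 8*a*b**2 + 8*a*b - 2*a - 4*b - 12
  leading term a*b**2: subtract (8*b**2)·g_1 from 8*a*b**2 + 8*a*b - 2*a - 4*b - 12 → 8*a*b - 2*a + 8*b**2 - 4*b - 12
  leading term a*b: subtract (8*b)·g_1 from 8*a*b - 2*a + 8*b**2 - 4*b - 12 → -2*a + 8*b**2 + 4*b - 12
  leading term a: subtract (-2)·g_1 from -2*a + 8*b**2 + 4*b - 12 → 8*b**2 + 4*b - 14
  leading term b**2: subtract (8*b)·g_2 from 8*b**2 + 4*b - 14 → 12*b - 14
  leading term b: subtract (12)·g_2 from 12*b - 14 → -2
  leading term 1: no divisor's leading term divides it; move -2 to the remainder.
  normal form = -2.
The normal form is nonzero, so p ∉ I. Since p minus its normal form lies in I, I + (p) = I + (r) where r = -2; decide whether this ideal is the whole ring.
Here r = -2 is a nonzero constant, hence a unit: 1 ∈ I + (p), the Gröbner basis of I + (p) is {1}, and the enlarged system has no common solution — adjoining p is inconsistent.

Adjoining 3*a**2 + 8*a*b**2 + 8*a*b - 5*a - 4*b - 12 makes the ideal the whole ring: the system is inconsistent.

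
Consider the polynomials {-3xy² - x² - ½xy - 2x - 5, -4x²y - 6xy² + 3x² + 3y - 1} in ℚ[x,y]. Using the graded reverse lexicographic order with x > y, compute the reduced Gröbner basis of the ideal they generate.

G = {x³ + 113/16x² + 63/16xy + 9/4y² + 35/4x + 159/16y + 133/16, x²y - 5/4x² - ¼xy - x - ¾y - 9/4, xy² + ⅓x² + ⅙xy + ⅔x + 5/3, y³ + 23/9xy + 19/6y² - 16/9x + 11/18y - 2/9}

f_1 = -3xy² - x² - ½xy - 2x - 5, LT = xy².
f_2 = -4x²y - 6xy² + 3x² + 3y - 1, LT = x²y.

S(f_1,f_2): lcm = x²y². S = -3/2xy³ + ⅓x³ + 11/12x²y + ⅔x² + ¾y² + 5/3x - ¼y.
  reduce S modulo (f_1, f_2):
  remainder ⅓x³ + 113/48x² + 21/16xy + ¾y² + 35/12x + 53/16y + 133/48 ≠ 0; add g_3 = ⅓x³ + 113/48x² + 21/16xy + ¾y² + 35/12x + 53/16y + 133/48 to the basis.

S(f_1,g_3): lcm = x³y². S = ⅓x⁴ + ⅙x³y - 113/16x²y² - 63/16xy³ - 9/4y⁴ + ⅔x³ - 35/4xy² - 159/16y³ + 5/3x² - 133/16y².
  reduce S modulo (f_1, f_2, g_3):
  remainder -9/4y⁴ - 159/16y³ + 23/12x² - 107/48xy - 329/32y² + 53/6x - 39/32y + 245/24 ≠ 0; add g_4 = -9/4y⁴ - 159/16y³ + 23/12x² - 107/48xy - 329/32y² + 53/6x - 39/32y + 245/24 to the basis.

S(f_2,g_3): lcm = x³y. S = 3/2x²y² - ¾x³ - 113/16x²y - 63/16xy² - 9/4y³ - 19/2xy - 159/16y² + ¼x - 133/16y.
  reduce S modulo (f_1, f_2, g_3, g_4):
  remainder -9/4y³ - 23/4xy - 57/8y² + 4x - 11/8y + ½ ≠ 0; add g_5 = -9/4y³ - 23/4xy - 57/8y² + 4x - 11/8y + ½ to the basis.

The other S-polynomials (S(f_1,g_4), S(f_2,g_4), S(g_3,g_4), S(f_1,g_5), S(f_2,g_5), S(g_3,g_5), S(g_4,g_5)) all reduce to 0 modulo the current basis, so we have a Gröbner basis.
Inter-reduce: drop elements whose leading term is divisible by another's, tail-reduce, and make monic.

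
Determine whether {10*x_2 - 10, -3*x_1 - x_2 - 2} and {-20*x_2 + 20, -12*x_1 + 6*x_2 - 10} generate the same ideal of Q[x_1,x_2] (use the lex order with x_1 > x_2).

No, the ideals differ.

Two ideals are equal iff their reduced Gröbner bases coincide (the reduced basis is unique for a fixed ordering).
Buchberger on the first generating set:
f_1 = 10*x_2 - 10, LT = x_2.
f_2 = -3*x_1 - x_2 - 2, LT = x_1.

S(f_1,f_2): leading monomials are coprime, so the S-polynomial reduces to 0 (Buchberger's first criterion).
Every S-polynomial of the final basis reduces to 0, so we have a Gröbner basis.
Inter-reduce: drop elements whose leading term is divisible by another's, tail-reduce, and make monic.
Reduced Gröbner basis: {x_1 + 1, x_2 - 1}.

Buchberger on the second generating set:
h_1 = -20*x_2 + 20, LT = x_2.
h_2 = -12*x_1 + 6*x_2 - 10, LT = x_1.

S(h_1,h_2): leading monomials are coprime, so the S-polynomial reduces to 0 (Buchberger's first criterion).
Every S-polynomial of the final basis reduces to 0, so we have a Gröbner basis.
Inter-reduce: drop elements whose leading term is divisible by another's, tail-reduce, and make monic.
Reduced Gröbner basis: {x_1 + 1/3, x_2 - 1}.

These differ, so the ideals are not equal.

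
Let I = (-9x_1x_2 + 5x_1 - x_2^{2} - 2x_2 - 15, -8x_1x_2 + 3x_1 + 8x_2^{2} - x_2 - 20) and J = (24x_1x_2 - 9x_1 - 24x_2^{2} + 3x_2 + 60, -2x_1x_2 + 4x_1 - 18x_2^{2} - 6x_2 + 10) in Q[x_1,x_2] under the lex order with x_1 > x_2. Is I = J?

No, the ideals differ.

Two ideals are equal iff their reduced Gröbner bases coincide (the reduced basis is unique for a fixed ordering).
Buchberger on the first generating set:
f_1 = -9x_1x_2 + 5x_1 - x_2^{2} - 2x_2 - 15, LT = x_1x_2.
f_2 = -8x_1x_2 + 3x_1 + 8x_2^{2} - x_2 - 20, LT = x_1x_2.

S(f_1,f_2): lcm = x_1x_2. S = -\tfrac{13}{72}x_1 + \tfrac{10}{9}x_2^{2} + \tfrac{7}{72}x_2 - \tfrac{5}{6}.
  reduce S modulo (f_1, f_2):
  remainder -\tfrac{13}{72}x_1 + \tfrac{10}{9}x_2^{2} + \tfrac{7}{72}x_2 - \tfrac{5}{6} ≠ 0; add g_3 = -\tfrac{13}{72}x_1 + \tfrac{10}{9}x_2^{2} + \tfrac{7}{72}x_2 - \tfrac{5}{6} to the basis.

S(f_1,g_3): lcm = x_1x_2. S = -\tfrac{5}{9}x_1 + \tfrac{80}{13}x_2^{3} + \tfrac{76}{117}x_2^{2} - \tfrac{514}{117}x_2 + \tfrac{5}{3}.
  reduce S modulo (f_1, f_2, g_3):
  remainder \tfrac{80}{13}x_2^{3} - \tfrac{36}{13}x_2^{2} - \tfrac{61}{13}x_2 + \tfrac{55}{13} ≠ 0; add g_4 = \tfrac{80}{13}x_2^{3} - \tfrac{36}{13}x_2^{2} - \tfrac{61}{13}x_2 + \tfrac{55}{13} to the basis.

The other S-polynomials (S(f_2,g_3), S(f_1,g_4), S(f_2,g_4), S(g_3,g_4)) all reduce to 0 modulo the current basis, so we have a Gröbner basis.
Inter-reduce: drop elements whose leading term is divisible by another's, tail-reduce, and make monic.
Reduced Gröbner basis: {x_1 - \tfrac{80}{13}x_2^{2} - \tfrac{7}{13}x_2 + \tfrac{60}{13}, x_2^{3} - \tfrac{9}{20}x_2^{2} - \tfrac{61}{80}x_2 + \tfrac{11}{16}}.

Buchberger on the second generating set:
h_1 = 24x_1x_2 - 9x_1 - 24x_2^{2} + 3x_2 + 60, LT = x_1x_2.
h_2 = -2x_1x_2 + 4x_1 - 18x_2^{2} - 6x_2 + 10, LT = x_1x_2.

S(h_1,h_2): lcm = x_1x_2. S = \tfrac{13}{8}x_1 - 10x_2^{2} - \tfrac{23}{8}x_2 + \tfrac{15}{2}.
  reduce S modulo (h_1, h_2):
  remainder \tfrac{13}{8}x_1 - 10x_2^{2} - \tfrac{23}{8}x_2 + \tfrac{15}{2} ≠ 0; add k_3 = \tfrac{13}{8}x_1 - 10x_2^{2} - \tfrac{23}{8}x_2 + \tfrac{15}{2} to the basis.

S(h_1,k_3): lcm = x_1x_2. S = -\tfrac{3}{8}x_1 + \tfrac{80}{13}x_2^{3} + \tfrac{10}{13}x_2^{2} - \tfrac{467}{104}x_2 + \tfrac{5}{2}.
  reduce S modulo (h_1, h_2, k_3):
  remainder \tfrac{80}{13}x_2^{3} - \tfrac{20}{13}x_2^{2} - \tfrac{67}{13}x_2 + \tfrac{55}{13} ≠ 0; add k_4 = \tfrac{80}{13}x_2^{3} - \tfrac{20}{13}x_2^{2} - \tfrac{67}{13}x_2 + \tfrac{55}{13} to the basis.

The other S-polynomials (S(h_2,k_3), S(h_1,k_4), S(h_2,k_4), S(k_3,k_4)) all reduce to 0 modulo the current basis, so we have a Gröbner basis.
Inter-reduce: drop elements whose leading term is divisible by another's, tail-reduce, and make monic.
Reduced Gröbner basis: {x_1 - \tfrac{80}{13}x_2^{2} - \tfrac{23}{13}x_2 + \tfrac{60}{13}, x_2^{3} - \tfrac{1}{4}x_2^{2} - \tfrac{67}{80}x_2 + \tfrac{11}{16}}.

These differ, so the ideals are not equal.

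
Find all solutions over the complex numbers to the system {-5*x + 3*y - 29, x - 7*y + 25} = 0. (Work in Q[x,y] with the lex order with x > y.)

{(-4, 3)}

Compute a lex Gröbner basis by Buchberger's algorithm.
f_1 = -5*x + 3*y - 29, LT = x.
f_2 = x - 7*y + 25, LT = x.

S(f_1,f_2): lcm = x. S = 32/5*y - 96/5.
  leading term y: no divisor's leading term divides it; move 32/5*y to the remainder.
  leading term 1: no divisor's leading term divides it; move -96/5 to the remainder.
  remainder 32/5*y - 96/5 ≠ 0; add h_3 = 32/5*y - 96/5 to the basis.

S(f_1,h_3): leading monomials are coprime, so the S-polynomial reduces to 0 (Buchberger's first criterion).
S(f_2,h_3): leading monomials are coprime, so the S-polynomial reduces to 0 (Buchberger's first criterion).
Every S-polynomial of the final basis reduces to 0, so we have a Gröbner basis.
Inter-reduce: drop elements whose leading term is divisible by another's, tail-reduce, and make monic.
Reduced Gröbner basis: {x + 4, y - 3}.

A lex Gröbner basis eliminates variables successively. Here y - 3 depends only on y, with roots {3}; lifting each root through the earlier basis elements recovers the full solutions.
  y = 3: the earlier basis element becomes x + 4 = 0, giving x = -4 — point (-4, 3).
Substituting each solution back into the original system confirms all equations vanish.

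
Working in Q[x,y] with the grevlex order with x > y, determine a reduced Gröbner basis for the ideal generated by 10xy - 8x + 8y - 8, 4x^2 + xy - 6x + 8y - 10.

G = {x^2 - 13/10x + 9/5y - 23/10, xy - 4/5x + 4/5y - 4/5, y^2 + 4/45x - 103/90y + 4/45}

f_1 = 10xy - 8x + 8y - 8, LT = xy.
f_2 = 4x^2 + xy - 6x + 8y - 10, LT = x^2.

S(f_1,f_2): lcm = x^2y. S = -1/4xy^2 - 4/5x^2 + 23/10xy - 2y^2 - 4/5x + 5/2y.
  reduce S modulo (f_1, f_2):
  remainder -9/5y^2 - 4/25x + 103/50y - 4/25 ≠ 0; add g_3 = -9/5y^2 - 4/25x + 103/50y - 4/25 to the basis.

The other S-polynomials (S(f_1,g_3), S(f_2,g_3)) all reduce to 0 modulo the current basis, so we have a Gröbner basis.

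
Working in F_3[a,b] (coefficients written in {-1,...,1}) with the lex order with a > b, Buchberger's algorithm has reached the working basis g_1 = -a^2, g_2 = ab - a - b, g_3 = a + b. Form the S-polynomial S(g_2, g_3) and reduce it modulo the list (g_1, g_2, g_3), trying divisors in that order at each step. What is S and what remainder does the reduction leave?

lcm(LM(g_2), LM(g_3)) = ab.
S = (lcm/LT(g_2))·g_2 − (lcm/LT(g_3))·g_3 = -a - b^2 - b.
Reduce S modulo (g_1, g_2, g_3) in that order:
  leading term a: subtract (-1)·g_3 from -a - b^2 - b → -b^2
  leading term b^2: no divisor's leading term divides it; move -b^2 to the remainder.
The remainder -b^2 is nonzero, so it would be added as the next basis element.
This is the inner loop of Buchberger's algorithm — each nonzero remainder becomes a new basis element.

S(g_2, g_3) = -a - b^2 - b; remainder on division = -b^2.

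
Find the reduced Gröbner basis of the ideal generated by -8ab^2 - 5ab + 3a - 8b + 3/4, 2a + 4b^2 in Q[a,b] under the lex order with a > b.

f_1 = -8ab^2 - 5ab + 3a - 8b + 3/4, LT = ab^2.
f_2 = 2a + 4b^2, LT = a.

S(f_1,f_2): lcm = ab^2. S = 5/8ab - 3/8a - 2b^4 + b - 3/32.
  leading term ab: subtract (5/16b)·f_2 from 5/8ab - 3/8a - 2b^4 + b - 3/32 → -3/8a - 2b^4 - 5/4b^3 + b - 3/32
  leading term a: subtract (-3/16)·f_2 from -3/8a - 2b^4 - 5/4b^3 + b - 3/32 → -2b^4 - 5/4b^3 + 3/4b^2 + b - 3/32
  leading term b^4: no divisor's leading term divides it; move -2b^4 to the remainder.
  leading term b^3: no divisor's leading term divides it; move -5/4b^3 to the remainder.
  leading term b^2: no divisor's leading term divides it; move 3/4b^2 to the remainder.
  leading term b: no divisor's leading term divides it; move b to the remainder.
  leading term 1: no divisor's leading term divides it; move -3/32 to the remainder.
  remainder -2b^4 - 5/4b^3 + 3/4b^2 + b - 3/32 ≠ 0; add g_3 = -2b^4 - 5/4b^3 + 3/4b^2 + b - 3/32 to the basis.

The other S-polynomials (S(f_1,g_3), S(f_2,g_3)) all reduce to 0 modulo the current basis, so we have a Gröbner basis.
Inter-reduce: drop elements whose leading term is divisible by another's, tail-reduce, and make monic.

G = {a + 2b^2, b^4 + 5/8b^3 - 3/8b^2 - 1/2b + 3/64}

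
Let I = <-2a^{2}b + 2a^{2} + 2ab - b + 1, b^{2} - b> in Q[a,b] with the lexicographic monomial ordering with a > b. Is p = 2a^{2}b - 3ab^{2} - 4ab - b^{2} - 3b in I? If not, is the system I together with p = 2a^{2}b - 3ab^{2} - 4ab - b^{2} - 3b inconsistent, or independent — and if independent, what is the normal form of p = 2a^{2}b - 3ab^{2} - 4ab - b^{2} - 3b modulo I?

2a^{2}b - 3ab^{2} - 4ab - b^{2} - 3b is independent of I; its normal form modulo I is -4b.

First compute the reduced Gröbner basis of I by Buchberger's algorithm.
f_1 = -2a^{2}b + 2a^{2} + 2ab - b + 1, LT = a^{2}b.
f_2 = b^{2} - b, LT = b^{2}.

S(f_1,f_2): lcm = a^{2}b^{2}. S = -ab^{2} + \tfrac{1}{2}b^{2} - \tfrac{1}{2}b.
  reduce S modulo (f_1, f_2):
  remainder -ab ≠ 0; add h_3 = -ab to the basis.

S(f_1,h_3): lcm = a^{2}b. S = -a^{2} - ab + \tfrac{1}{2}b - \tfrac{1}{2}.
  reduce S modulo (f_1, f_2, h_3):
  remainder -a^{2} + \tfrac{1}{2}b - \tfrac{1}{2} ≠ 0; add h_4 = -a^{2} + \tfrac{1}{2}b - \tfrac{1}{2} to the basis.

The other S-polynomials (S(f_2,h_3), S(f_1,h_4), S(f_2,h_4), S(h_3,h_4)) all reduce to 0 modulo the current basis, so we have a Gröbner basis.
Inter-reduce: drop elements whose leading term is divisible by another's, tail-reduce, and make monic.
Reduced Gröbner basis: {a^{2} - \tfrac{1}{2}b + \tfrac{1}{2}, ab, b^{2} - b}.
Label its elements g_1 = a^{2} - \tfrac{1}{2}b + \tfrac{1}{2}, g_2 = ab, g_3 = b^{2} - b.

Reduce p = 2a^{2}b - 3ab^{2} - 4ab - b^{2} - 3b modulo G:
  leading term a^{2}b: subtract (2b)·g_1 from 2a^{2}b - 3ab^{2} - 4ab - b^{2} - 3b → -3ab^{2} - 4ab - 4b
  leading term ab^{2}: subtract (-3b)·g_2 from -3ab^{2} - 4ab - 4b → -4ab - 4b
  leading term ab: subtract (-4)·g_2 from -4ab - 4b → -4b
  leading term b: no divisor's leading term divides it; move -4b to the remainder.
  normal form = -4b.
The normal form is nonzero, so p ∉ I. Since p minus its normal form lies in I, I + (p) = I + (r) where r = -4b; decide whether this ideal is the whole ring.
Run Buchberger on G together with r (pairs among the g_i already reduce to 0 since G is a Gröbner basis):
g_1 = a^{2} - \tfrac{1}{2}b + \tfrac{1}{2}, LT = a^{2}.
g_2 = ab, LT = ab.
g_3 = b^{2} - b, LT = b^{2}.
r = -4b, LT = b.

The S-polynomials (S(g_1,g_2), S(g_1,g_3), S(g_1,r), S(g_2,g_3), S(g_2,r), S(g_3,r)) all reduce to 0 modulo the current basis, so we have a Gröbner basis.
Inter-reduce: drop elements whose leading term is divisible by another's, tail-reduce, and make monic.
Reduced Gröbner basis: {a^{2} + \tfrac{1}{2}, b}.
The reduced Gröbner basis of I + (p) is {a^{2} + \tfrac{1}{2}, b} ≠ {1}, a proper ideal, so the enlarged system stays consistent: p is independent of I, with normal form -4b.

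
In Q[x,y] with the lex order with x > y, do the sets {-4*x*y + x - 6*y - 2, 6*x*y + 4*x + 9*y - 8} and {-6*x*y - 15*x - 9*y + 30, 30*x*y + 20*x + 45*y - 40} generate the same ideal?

Yes, the ideals are equal.

Equality of ideals is decidable: compute both reduced Gröbner bases (unique for the ordering) and check whether they agree.
Buchberger on the first generating set:
f_1 = -4*x*y + x - 6*y - 2, LT = x*y.
f_2 = 6*x*y + 4*x + 9*y - 8, LT = x*y.

S(f_1,f_2): lcm = x*y. S = -11/12*x + 11/6.
  leading term x: no divisor's leading term divides it; move -11/12*x to the remainder.
  leading term 1: no divisor's leading term divides it; move 11/6 to the remainder.
  remainder -11/12*x + 11/6 ≠ 0; add g_3 = -11/12*x + 11/6 to the basis.

S(f_1,g_3): lcm = x*y. S = -1/4*x + 7/2*y + 1/2.
  leading term x: subtract (3/11)·g_3 from -1/4*x + 7/2*y + 1/2 → 7/2*y
  leading term y: no divisor's leading term divides it; move 7/2*y to the remainder.
  remainder 7/2*y ≠ 0; add g_4 = 7/2*y to the basis.

The other S-polynomials (S(f_2,g_3), S(f_1,g_4), S(f_2,g_4), S(g_3,g_4)) all reduce to 0 modulo the current basis, so we have a Gröbner basis.
Inter-reduce: drop elements whose leading term is divisible by another's, tail-reduce, and make monic.
Reduced Gröbner basis: {x - 2, y}.

Buchberger on the second generating set:
h_1 = -6*x*y - 15*x - 9*y + 30, LT = x*y.
h_2 = 30*x*y + 20*x + 45*y - 40, LT = x*y.

S(h_1,h_2): lcm = x*y. S = 11/6*x - 11/3.
  leading term x: no divisor's leading term divides it; move 11/6*x to the remainder.
  leading term 1: no divisor's leading term divides it; move -11/3 to the remainder.
  remainder 11/6*x - 11/3 ≠ 0; add k_3 = 11/6*x - 11/3 to the basis.

S(h_1,k_3): lcm = x*y. S = 5/2*x + 7/2*y - 5.
  leading term x: subtract (15/11)·k_3 from 5/2*x + 7/2*y - 5 → 7/2*y
  leading term y: no divisor's leading term divides it; move 7/2*y to the remainder.
  remainder 7/2*y ≠ 0; add k_4 = 7/2*y to the basis.

The other S-polynomials (S(h_2,k_3), S(h_1,k_4), S(h_2,k_4), S(k_3,k_4)) all reduce to 0 modulo the current basis, so we have a Gröbner basis.
Inter-reduce: drop elements whose leading term is divisible by another's, tail-reduce, and make monic.
Reduced Gröbner basis: {x - 2, y}.

These coincide, so the ideals are equal.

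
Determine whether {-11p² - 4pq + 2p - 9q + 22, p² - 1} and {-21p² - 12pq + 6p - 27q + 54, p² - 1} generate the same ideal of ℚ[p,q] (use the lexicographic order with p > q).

Equality of ideals is decidable: compute both reduced Gröbner bases (unique for the ordering) and check whether they agree.
Buchberger on the first generating set:
f_1 = -11p² - 4pq + 2p - 9q + 22, LT = p².
f_2 = p² - 1, LT = p².

S(f_1,f_2): lcm = p². S = 4/11pq - 2/11p + 9/11q - 1.
  leading term pq: no divisor's leading term divides it; move 4/11pq to the remainder.
  leading term p: no divisor's leading term divides it; move -2/11p to the remainder.
  leading term q: no divisor's leading term divides it; move 9/11q to the remainder.
  leading term 1: no divisor's leading term divides it; move -1 to the remainder.
  remainder 4/11pq - 2/11p + 9/11q - 1 ≠ 0; add g_3 = 4/11pq - 2/11p + 9/11q - 1 to the basis.

S(f_1,g_3): lcm = p²q. S = ½p² + 4/11pq² - 107/44pq + 11/4p + 9/11q² - 2q.
  leading term p²: subtract (-1/22)·f_1 from ½p² + 4/11pq² - 107/44pq + 11/4p + 9/11q² - 2q → 4/11pq² - 115/44pq + 125/44p + 9/11q² - 53/22q + 1
  leading term pq²: subtract (q)·g_3 from 4/11pq² - 115/44pq + 125/44p + 9/11q² - 53/22q + 1 → -107/44pq + 125/44p - 31/22q + 1
  leading term pq: subtract (-107/16)·g_3 from -107/44pq + 125/44p - 31/22q + 1 → 13/8p + 65/16q - 91/16
  leading term p: no divisor's leading term divides it; move 13/8p to the remainder.
  leading term q: no divisor's leading term divides it; move 65/16q to the remainder.
  leading term 1: no divisor's leading term divides it; move -91/16 to the remainder.
  remainder 13/8p + 65/16q - 91/16 ≠ 0; add g_4 = 13/8p + 65/16q - 91/16 to the basis.

S(f_2,g_3): lcm = p²q. S = ½p² - 9/4pq + 11/4p - q.
  leading term p²: subtract (-1/22)·f_1 from ½p² - 9/4pq + 11/4p - q → -107/44pq + 125/44p - 31/22q + 1
  leading term pq: subtract (-107/16)·g_3 from -107/44pq + 125/44p - 31/22q + 1 → 13/8p + 65/16q - 91/16
  leading term p: subtract (1)·g_4 from 13/8p + 65/16q - 91/16 → 0
  remainder 0.

S(f_1,g_4): lcm = p². S = -47/22pq + 73/22p + 9/11q - 2.
  leading term pq: subtract (-47/8)·g_3 from -47/22pq + 73/22p + 9/11q - 2 → 9/4p + 45/8q - 63/8
  leading term p: subtract (18/13)·g_4 from 9/4p + 45/8q - 63/8 → 0
  remainder 0.

S(f_2,g_4): lcm = p². S = -5/2pq + 7/2p - 1.
  leading term pq: subtract (-55/8)·g_3 from -5/2pq + 7/2p - 1 → 9/4p + 45/8q - 63/8
  leading term p: subtract (18/13)·g_4 from 9/4p + 45/8q - 63/8 → 0
  remainder 0.

S(g_3,g_4): lcm = pq. S = -½p - 5/2q² + 23/4q - 11/4.
  leading term p: subtract (-4/13)·g_4 from -½p - 5/2q² + 23/4q - 11/4 → -5/2q² + 7q - 9/2
  leading term q²: no divisor's leading term divides it; move -5/2q² to the remainder.
  leading term q: no divisor's leading term divides it; move 7q to the remainder.
  leading term 1: no divisor's leading term divides it; move -9/2 to the remainder.
  remainder -5/2q² + 7q - 9/2 ≠ 0; add g_5 = -5/2q² + 7q - 9/2 to the basis.

S(f_1,g_5): leading monomials are coprime, so the S-polynomial reduces to 0 (Buchberger's first criterion).
S(f_2,g_5): leading monomials are coprime, so the S-polynomial reduces to 0 (Buchberger's first criterion).
S(g_3,g_5): lcm = pq². S = 23/10pq - 9/5p + 9/4q² - 11/4q.
  leading term pq: subtract (253/40)·g_3 from 23/10pq - 9/5p + 9/4q² - 11/4q → -13/20p + 9/4q² - 317/40q + 253/40
  leading term p: subtract (-⅖)·g_4 from -13/20p + 9/4q² - 317/40q + 253/40 → 9/4q² - 63/10q + 81/20
  leading term q²: subtract (-9/10)·g_5 from 9/4q² - 63/10q + 81/20 → 0
  remainder 0.

S(g_4,g_5): leading monomials are coprime, so the S-polynomial reduces to 0 (Buchberger's first criterion).
Every S-polynomial of the final basis reduces to 0, so we have a Gröbner basis.
Inter-reduce: drop elements whose leading term is divisible by another's, tail-reduce, and make monic.
Reduced Gröbner basis: {p + 5/2q - 7/2, q² - 14/5q + 9/5}.

Buchberger on the second generating set:
h_1 = -21p² - 12pq + 6p - 27q + 54, LT = p².
h_2 = p² - 1, LT = p².

S(h_1,h_2): lcm = p². S = 4/7pq - 2/7p + 9/7q - 11/7.
  leading term pq: no divisor's leading term divides it; move 4/7pq to the remainder.
  leading term p: no divisor's leading term divides it; move -2/7p to the remainder.
  leading term q: no divisor's leading term divides it; move 9/7q to the remainder.
  leading term 1: no divisor's leading term divides it; move -11/7 to the remainder.
  remainder 4/7pq - 2/7p + 9/7q - 11/7 ≠ 0; add k_3 = 4/7pq - 2/7p + 9/7q - 11/7 to the basis.

S(h_1,k_3): lcm = p²q. S = ½p² + 4/7pq² - 71/28pq + 11/4p + 9/7q² - 18/7q.
  leading term p²: subtract (-1/42)·h_1 from ½p² + 4/7pq² - 71/28pq + 11/4p + 9/7q² - 18/7q → 4/7pq² - 79/28pq + 81/28p + 9/7q² - 45/14q + 9/7
  leading term pq²: subtract (q)·k_3 from 4/7pq² - 79/28pq + 81/28p + 9/7q² - 45/14q + 9/7 → -71/28pq + 81/28p - 23/14q + 9/7
  leading term pq: subtract (-71/16)·k_3 from -71/28pq + 81/28p - 23/14q + 9/7 → 13/8p + 65/16q - 91/16
  leading term p: no divisor's leading term divides it; move 13/8p to the remainder.
  leading term q: no divisor's leading term divides it; move 65/16q to the remainder.
  leading term 1: no divisor's leading term divides it; move -91/16 to the remainder.
  remainder 13/8p + 65/16q - 91/16 ≠ 0; add k_4 = 13/8p + 65/16q - 91/16 to the basis.

S(h_2,k_3): lcm = p²q. S = ½p² - 9/4pq + 11/4p - q.
  leading term p²: subtract (-1/42)·h_1 from ½p² - 9/4pq + 11/4p - q → -71/28pq + 81/28p - 23/14q + 9/7
  leading term pq: subtract (-71/16)·k_3 from -71/28pq + 81/28p - 23/14q + 9/7 → 13/8p + 65/16q - 91/16
  leading term p: subtract (1)·k_4 from 13/8p + 65/16q - 91/16 → 0
  remainder 0.

S(h_1,k_4): lcm = p². S = -27/14pq + 45/14p + 9/7q - 18/7.
  leading term pq: subtract (-27/8)·k_3 from -27/14pq + 45/14p + 9/7q - 18/7 → 9/4p + 45/8q - 63/8
  leading term p: subtract (18/13)·k_4 from 9/4p + 45/8q - 63/8 → 0
  remainder 0.

S(h_2,k_4): lcm = p². S = -5/2pq + 7/2p - 1.
  leading term pq: subtract (-35/8)·k_3 from -5/2pq + 7/2p - 1 → 9/4p + 45/8q - 63/8
  leading term p: subtract (18/13)·k_4 from 9/4p + 45/8q - 63/8 → 0
  remainder 0.

S(k_3,k_4): lcm = pq. S = -½p - 5/2q² + 23/4q - 11/4.
  leading term p: subtract (-4/13)·k_4 from -½p - 5/2q² + 23/4q - 11/4 → -5/2q² + 7q - 9/2
  leading term q²: no divisor's leading term divides it; move -5/2q² to the remainder.
  leading term q: no divisor's leading term divides it; move 7q to the remainder.
  leading term 1: no divisor's leading term divides it; move -9/2 to the remainder.
  remainder -5/2q² + 7q - 9/2 ≠ 0; add k_5 = -5/2q² + 7q - 9/2 to the basis.

S(h_1,k_5): leading monomials are coprime, so the S-polynomial reduces to 0 (Buchberger's first criterion).
S(h_2,k_5): leading monomials are coprime, so the S-polynomial reduces to 0 (Buchberger's first criterion).
S(k_3,k_5): lcm = pq². S = 23/10pq - 9/5p + 9/4q² - 11/4q.
  leading term pq: subtract (161/40)·k_3 from 23/10pq - 9/5p + 9/4q² - 11/4q → -13/20p + 9/4q² - 317/40q + 253/40
  leading term p: subtract (-⅖)·k_4 from -13/20p + 9/4q² - 317/40q + 253/40 → 9/4q² - 63/10q + 81/20
  leading term q²: subtract (-9/10)·k_5 from 9/4q² - 63/10q + 81/20 → 0
  remainder 0.

S(k_4,k_5): leading monomials are coprime, so the S-polynomial reduces to 0 (Buchberger's first criterion).
Every S-polynomial of the final basis reduces to 0, so we have a Gröbner basis.
Inter-reduce: drop elements whose leading term is divisible by another's, tail-reduce, and make monic.
Reduced Gröbner basis: {p + 5/2q - 7/2, q² - 14/5q + 9/5}.

Same reduced basis, so the two generating sets span the same ideal.

Yes, the ideals are equal.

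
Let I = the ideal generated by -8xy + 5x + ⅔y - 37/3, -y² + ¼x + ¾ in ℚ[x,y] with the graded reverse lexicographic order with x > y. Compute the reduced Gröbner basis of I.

G = {x² + 65/48x + 143/24y + 173/48, xy - ⅝x - 1/12y + 37/24, y² - ¼x - ¾}

f_1 = -8xy + 5x + ⅔y - 37/3, LT = xy.
f_2 = -y² + ¼x + ¾, LT = y².

S(f_1,f_2): lcm = xy². S = ¼x² - ⅝xy - 1/12y² + ¾x + 37/24y.
  leading term x²: no divisor's leading term divides it; move ¼x² to the remainder.
  leading term xy: subtract (5/64)·f_1 from -⅝xy - 1/12y² + ¾x + 37/24y → -1/12y² + 23/64x + 143/96y + 185/192
  leading term y²: subtract (1/12)·f_2 from -1/12y² + 23/64x + 143/96y + 185/192 → 65/192x + 143/96y + 173/192
  leading term x: no divisor's leading term divides it; move 65/192x to the remainder.
  leading term y: no divisor's leading term divides it; move 143/96y to the remainder.
  leading term 1: no divisor's leading term divides it; move 173/192 to the remainder.
  remainder ¼x² + 65/192x + 143/96y + 173/192 ≠ 0; add g_3 = ¼x² + 65/192x + 143/96y + 173/192 to the basis.

The other S-polynomials (S(f_1,g_3), S(f_2,g_3)) all reduce to 0 modulo the current basis, so we have a Gröbner basis.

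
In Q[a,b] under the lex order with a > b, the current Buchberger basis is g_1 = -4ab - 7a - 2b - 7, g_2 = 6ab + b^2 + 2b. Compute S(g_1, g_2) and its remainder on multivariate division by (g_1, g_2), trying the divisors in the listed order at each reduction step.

lcm(LM(g_1), LM(g_2)) = ab.
S = (lcm/LT(g_1))·g_1 − (lcm/LT(g_2))·g_2 = 7/4a - 1/6b^2 + 1/6b + 7/4.
Reduce S modulo (g_1, g_2) in that order:
  leading term a: no divisor's leading term divides it; move 7/4a to the remainder.
  leading term b^2: no divisor's leading term divides it; move -1/6b^2 to the remainder.
  leading term b: no divisor's leading term divides it; move 1/6b to the remainder.
  leading term 1: no divisor's leading term divides it; move 7/4 to the remainder.
The remainder 7/4a - 1/6b^2 + 1/6b + 7/4 is nonzero, so it would be added as the next basis element.

S(g_1, g_2) = 7/4a - 1/6b^2 + 1/6b + 7/4; remainder on division = 7/4a - 1/6b^2 + 1/6b + 7/4.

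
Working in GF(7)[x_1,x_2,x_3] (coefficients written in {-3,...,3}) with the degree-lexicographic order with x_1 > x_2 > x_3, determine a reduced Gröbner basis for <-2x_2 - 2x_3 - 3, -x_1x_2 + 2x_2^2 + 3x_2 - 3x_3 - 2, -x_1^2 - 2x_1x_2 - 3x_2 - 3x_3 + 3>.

Buchberger's algorithm terminates because the ascending chain of leading-term ideals stabilizes.

f_1 = -2x_2 - 2x_3 - 3, LT = x_2.
f_2 = -x_1x_2 + 2x_2^2 + 3x_2 - 3x_3 - 2, LT = x_1x_2.
f_3 = -x_1^2 - 2x_1x_2 - 3x_2 - 3x_3 + 3, LT = x_1^2.

S(f_1,f_2): lcm = x_1x_2. S = x_1x_3 + 2x_2^2 - 2x_1 + 3x_2 - 3x_3 - 2.
  leading term x_1x_3: no divisor's leading term divides it; move x_1x_3 to the remainder.
  leading term x_2^2: subtract (-x_2)·f_1 from 2x_2^2 - 2x_1 + 3x_2 - 3x_3 - 2 → -2x_2x_3 - 2x_1 - 3x_3 - 2
  leading term x_2x_3: subtract (x_3)·f_1 from -2x_2x_3 - 2x_1 - 3x_3 - 2 → 2x_3^2 - 2x_1 - 2
  leading term x_3^2: no divisor's leading term divides it; move 2x_3^2 to the remainder.
  leading term x_1: no divisor's leading term divides it; move -2x_1 to the remainder.
  leading term 1: no divisor's leading term divides it; move -2 to the remainder.
  remainder x_1x_3 + 2x_3^2 - 2x_1 - 2 ≠ 0; add g_4 = x_1x_3 + 2x_3^2 - 2x_1 - 2 to the basis.

S(f_2,f_3): lcm = x_1^2x_2. S = 3x_1x_2^2 - 3x_1x_2 + 3x_1x_3 - 3x_2^2 - 3x_2x_3 + 2x_1 + 3x_2.
  leading term x_1x_2^2: subtract (2x_1x_2)·f_1 from 3x_1x_2^2 - 3x_1x_2 + 3x_1x_3 - 3x_2^2 - 3x_2x_3 + 2x_1 + 3x_2 → -3x_1x_2x_3 + 3x_1x_2 + 3x_1x_3 - 3x_2^2 - 3x_2x_3 + 2x_1 + 3x_2
  leading term x_1x_2x_3: subtract (-2x_1x_3)·f_1 from -3x_1x_2x_3 + 3x_1x_2 + 3x_1x_3 - 3x_2^2 - 3x_2x_3 + 2x_1 + 3x_2 → 3x_1x_3^2 + 3x_1x_2 - 3x_1x_3 - 3x_2^2 - 3x_2x_3 + 2x_1 + 3x_2
  leading term x_1x_3^2: subtract (3x_3)·g_4 from 3x_1x_3^2 + 3x_1x_2 - 3x_1x_3 - 3x_2^2 - 3x_2x_3 + 2x_1 + 3x_2 → x_3^3 + 3x_1x_2 + 3x_1x_3 - 3x_2^2 - 3x_2x_3 + 2x_1 + 3x_2 - x_3
  leading term x_3^3: no divisor's leading term divides it; move x_3^3 to the remainder.
  leading term x_1x_2: subtract (2x_1)·f_1 from 3x_1x_2 + 3x_1x_3 - 3x_2^2 - 3x_2x_3 + 2x_1 + 3x_2 - x_3 → -3x_2^2 - 3x_2x_3 + x_1 + 3x_2 - x_3
  leading term x_2^2: subtract (-2x_2)·f_1 from -3x_2^2 - 3x_2x_3 + x_1 + 3x_2 - x_3 → x_1 - 3x_2 - x_3
  leading term x_1: no divisor's leading term divides it; move x_1 to the remainder.
  leading term x_2: subtract (-2)·f_1 from -3x_2 - x_3 → 2x_3 + 1
  leading term x_3: no divisor's leading term divides it; move 2x_3 to the remainder.
  leading term 1: no divisor's leading term divides it; move 1 to the remainder.
  remainder x_3^3 + x_1 + 2x_3 + 1 ≠ 0; add g_5 = x_3^3 + x_1 + 2x_3 + 1 to the basis.

The other S-polynomials (S(f_1,f_3), S(f_1,g_4), S(f_2,g_4), S(f_3,g_4), S(f_1,g_5), S(f_2,g_5), S(f_3,g_5), S(g_4,g_5)) all reduce to 0 modulo the current basis, so we have a Gröbner basis.
Inter-reduce: drop elements whose leading term is divisible by another's, tail-reduce, and make monic.

G = {x_3^3 + x_1 + 2x_3 + 1, x_1^2 - 3x_3^2 - 1, x_1x_3 + 2x_3^2 - 2x_1 - 2, x_2 + x_3 - 2}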